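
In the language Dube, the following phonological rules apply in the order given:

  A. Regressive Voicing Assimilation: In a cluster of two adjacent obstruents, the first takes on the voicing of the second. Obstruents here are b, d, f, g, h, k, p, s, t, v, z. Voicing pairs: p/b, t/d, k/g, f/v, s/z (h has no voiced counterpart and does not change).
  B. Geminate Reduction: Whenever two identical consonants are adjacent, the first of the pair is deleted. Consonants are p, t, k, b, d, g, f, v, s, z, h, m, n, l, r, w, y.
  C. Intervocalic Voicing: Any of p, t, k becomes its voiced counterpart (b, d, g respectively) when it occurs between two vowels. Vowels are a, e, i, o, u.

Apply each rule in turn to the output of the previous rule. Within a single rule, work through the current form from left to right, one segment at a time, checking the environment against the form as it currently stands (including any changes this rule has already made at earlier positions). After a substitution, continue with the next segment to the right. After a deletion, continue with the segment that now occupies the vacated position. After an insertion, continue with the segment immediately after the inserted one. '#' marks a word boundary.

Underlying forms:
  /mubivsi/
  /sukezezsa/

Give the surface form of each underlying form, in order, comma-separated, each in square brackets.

/mubivsi/:
  A Regressive Voicing Assimilation: [mubivsi] → [mubifsi]
  B Geminate Reduction: no change — [mubifsi]
  C Intervocalic Voicing: no change — [mubifsi]
/sukezezsa/:
  A Regressive Voicing Assimilation: [sukezezsa] → [sukezessa]
  B Geminate Reduction: [sukezessa] → [sukezesa]
  C Intervocalic Voicing: [sukezesa] → [sugezesa]

[mubifsi], [sugezesa]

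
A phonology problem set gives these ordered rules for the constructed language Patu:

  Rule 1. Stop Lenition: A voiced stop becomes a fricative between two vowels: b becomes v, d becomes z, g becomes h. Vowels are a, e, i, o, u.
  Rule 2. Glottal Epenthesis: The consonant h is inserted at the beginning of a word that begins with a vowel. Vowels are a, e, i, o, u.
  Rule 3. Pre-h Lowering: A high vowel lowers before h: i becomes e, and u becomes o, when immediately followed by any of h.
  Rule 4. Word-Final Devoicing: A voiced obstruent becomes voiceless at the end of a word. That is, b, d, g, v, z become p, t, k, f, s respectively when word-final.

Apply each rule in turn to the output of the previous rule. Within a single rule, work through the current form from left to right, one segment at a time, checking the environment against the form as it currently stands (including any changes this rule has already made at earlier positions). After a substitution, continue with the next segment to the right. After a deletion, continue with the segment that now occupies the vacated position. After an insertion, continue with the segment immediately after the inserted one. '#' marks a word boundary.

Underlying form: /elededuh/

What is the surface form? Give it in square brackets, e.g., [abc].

Rule 1 Stop Lenition: [elededuh] → [elezezuh]
Rule 2 Glottal Epenthesis: [elezezuh] → [helezezuh]
Rule 3 Pre-h Lowering: [helezezuh] → [helezezoh]
Rule 4 Word-Final Devoicing: no change — [helezezoh]

[helezezoh]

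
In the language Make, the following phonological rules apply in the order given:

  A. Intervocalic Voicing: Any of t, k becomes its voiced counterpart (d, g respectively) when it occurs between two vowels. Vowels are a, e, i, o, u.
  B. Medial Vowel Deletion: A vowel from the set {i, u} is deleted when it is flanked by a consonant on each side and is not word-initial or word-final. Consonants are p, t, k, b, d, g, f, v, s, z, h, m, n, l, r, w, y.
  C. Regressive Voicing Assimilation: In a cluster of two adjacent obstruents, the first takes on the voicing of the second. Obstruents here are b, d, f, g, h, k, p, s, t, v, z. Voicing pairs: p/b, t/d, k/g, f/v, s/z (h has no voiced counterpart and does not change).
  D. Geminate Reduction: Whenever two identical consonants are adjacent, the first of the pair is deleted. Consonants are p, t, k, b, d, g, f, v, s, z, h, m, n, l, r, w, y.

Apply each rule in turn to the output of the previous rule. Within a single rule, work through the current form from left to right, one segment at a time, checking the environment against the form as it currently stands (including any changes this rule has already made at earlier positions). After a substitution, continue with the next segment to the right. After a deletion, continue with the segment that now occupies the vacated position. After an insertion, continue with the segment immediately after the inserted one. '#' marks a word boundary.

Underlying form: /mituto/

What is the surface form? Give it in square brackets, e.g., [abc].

A Intervocalic Voicing: [mituto] → [midudo]
B Medial Vowel Deletion: [midudo] → [mddo]
C Regressive Voicing Assimilation: no change — [mddo]
D Geminate Reduction: [mddo] → [mdo]

[mdo]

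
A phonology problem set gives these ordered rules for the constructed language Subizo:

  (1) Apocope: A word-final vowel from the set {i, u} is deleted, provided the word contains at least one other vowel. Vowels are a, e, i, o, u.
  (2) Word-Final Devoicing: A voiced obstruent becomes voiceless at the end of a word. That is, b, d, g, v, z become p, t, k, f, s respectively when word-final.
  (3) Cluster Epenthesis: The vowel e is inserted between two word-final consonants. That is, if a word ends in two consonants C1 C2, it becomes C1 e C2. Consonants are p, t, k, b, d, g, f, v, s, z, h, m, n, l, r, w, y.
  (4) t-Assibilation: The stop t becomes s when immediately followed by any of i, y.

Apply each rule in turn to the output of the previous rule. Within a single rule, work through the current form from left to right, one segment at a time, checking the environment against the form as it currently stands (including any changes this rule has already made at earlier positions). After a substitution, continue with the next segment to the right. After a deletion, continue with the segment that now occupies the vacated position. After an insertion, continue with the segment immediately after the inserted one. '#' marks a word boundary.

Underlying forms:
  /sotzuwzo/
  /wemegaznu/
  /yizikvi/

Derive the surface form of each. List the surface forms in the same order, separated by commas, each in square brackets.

[sotzuwzo], [wemegazen], [yizikef]

/sotzuwzo/:
  (1) Apocope: no change — [sotzuwzo]
  (2) Word-Final Devoicing: no change — [sotzuwzo]
  (3) Cluster Epenthesis: no change — [sotzuwzo]
  (4) t-Assibilation: no change — [sotzuwzo]
/wemegaznu/:
  (1) Apocope: [wemegaznu] → [wemegazn]
  (2) Word-Final Devoicing: no change — [wemegazn]
  (3) Cluster Epenthesis: [wemegazn] → [wemegazen]
  (4) t-Assibilation: no change — [wemegazen]
/yizikvi/:
  (1) Apocope: [yizikvi] → [yizikv]
  (2) Word-Final Devoicing: [yizikv] → [yizikf]
  (3) Cluster Epenthesis: [yizikf] → [yizikef]
  (4) t-Assibilation: no change — [yizikef]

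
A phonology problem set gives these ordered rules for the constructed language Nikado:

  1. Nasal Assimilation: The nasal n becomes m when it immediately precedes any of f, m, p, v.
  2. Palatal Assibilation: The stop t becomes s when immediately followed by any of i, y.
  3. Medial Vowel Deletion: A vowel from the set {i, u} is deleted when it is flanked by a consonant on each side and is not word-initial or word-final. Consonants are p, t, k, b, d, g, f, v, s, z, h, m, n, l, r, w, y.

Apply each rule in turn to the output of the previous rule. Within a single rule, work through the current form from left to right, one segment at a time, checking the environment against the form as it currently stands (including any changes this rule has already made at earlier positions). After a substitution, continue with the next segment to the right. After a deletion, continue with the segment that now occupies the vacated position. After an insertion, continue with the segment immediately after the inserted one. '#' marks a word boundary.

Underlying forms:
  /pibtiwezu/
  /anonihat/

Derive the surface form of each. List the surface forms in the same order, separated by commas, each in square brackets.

[pbswezu], [anonhat]

/pibtiwezu/:
  1 Nasal Assimilation: no change — [pibtiwezu]
  2 Palatal Assibilation: [pibtiwezu] → [pibsiwezu]
  3 Medial Vowel Deletion: [pibsiwezu] → [pbswezu]
/anonihat/:
  1 Nasal Assimilation: no change — [anonihat]
  2 Palatal Assibilation: no change — [anonihat]
  3 Medial Vowel Deletion: [anonihat] → [anonhat]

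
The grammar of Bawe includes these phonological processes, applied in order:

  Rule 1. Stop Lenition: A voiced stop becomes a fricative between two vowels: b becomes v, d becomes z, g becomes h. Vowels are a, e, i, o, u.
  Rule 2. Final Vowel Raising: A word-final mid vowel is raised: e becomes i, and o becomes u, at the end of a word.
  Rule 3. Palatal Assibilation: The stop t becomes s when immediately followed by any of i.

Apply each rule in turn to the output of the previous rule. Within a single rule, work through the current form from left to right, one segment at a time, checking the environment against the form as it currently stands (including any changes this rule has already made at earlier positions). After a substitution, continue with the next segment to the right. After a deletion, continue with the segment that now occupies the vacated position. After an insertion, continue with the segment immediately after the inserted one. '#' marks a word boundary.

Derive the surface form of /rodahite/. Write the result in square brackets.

[rozahisi]

Rule 1 Stop Lenition: [rodahite] → [rozahite]
Rule 2 Final Vowel Raising: [rozahite] → [rozahiti]
Rule 3 Palatal Assibilation: [rozahiti] → [rozahisi]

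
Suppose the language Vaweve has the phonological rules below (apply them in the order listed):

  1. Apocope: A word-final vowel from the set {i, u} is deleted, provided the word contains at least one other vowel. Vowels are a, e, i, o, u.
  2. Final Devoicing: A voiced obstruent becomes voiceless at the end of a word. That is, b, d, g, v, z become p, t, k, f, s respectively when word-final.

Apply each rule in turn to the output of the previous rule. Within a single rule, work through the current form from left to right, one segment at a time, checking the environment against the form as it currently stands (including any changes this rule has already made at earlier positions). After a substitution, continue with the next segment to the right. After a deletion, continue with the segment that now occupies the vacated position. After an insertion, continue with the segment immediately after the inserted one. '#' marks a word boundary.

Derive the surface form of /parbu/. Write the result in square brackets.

1 Apocope: [parbu] → [parb]
2 Final Devoicing: [parb] → [parp]

[parp]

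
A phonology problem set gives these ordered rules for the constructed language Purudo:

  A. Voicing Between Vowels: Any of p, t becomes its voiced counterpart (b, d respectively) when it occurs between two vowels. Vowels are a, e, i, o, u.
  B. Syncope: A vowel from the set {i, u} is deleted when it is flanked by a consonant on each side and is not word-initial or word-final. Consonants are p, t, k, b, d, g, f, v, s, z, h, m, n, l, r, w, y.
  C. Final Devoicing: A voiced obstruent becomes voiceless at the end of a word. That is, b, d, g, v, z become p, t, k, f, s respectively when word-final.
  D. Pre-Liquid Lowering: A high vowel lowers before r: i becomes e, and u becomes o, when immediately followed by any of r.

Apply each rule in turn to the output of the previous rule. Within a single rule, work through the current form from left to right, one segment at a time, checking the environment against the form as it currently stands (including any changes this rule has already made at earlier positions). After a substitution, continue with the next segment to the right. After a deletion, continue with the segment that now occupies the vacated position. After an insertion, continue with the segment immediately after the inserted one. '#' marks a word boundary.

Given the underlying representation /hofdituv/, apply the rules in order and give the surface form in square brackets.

[hofddf]

A Voicing Between Vowels: [hofdituv] → [hofdiduv]
B Syncope: [hofdiduv] → [hofddv]
C Final Devoicing: [hofddv] → [hofddf]
D Pre-Liquid Lowering: no change — [hofddf]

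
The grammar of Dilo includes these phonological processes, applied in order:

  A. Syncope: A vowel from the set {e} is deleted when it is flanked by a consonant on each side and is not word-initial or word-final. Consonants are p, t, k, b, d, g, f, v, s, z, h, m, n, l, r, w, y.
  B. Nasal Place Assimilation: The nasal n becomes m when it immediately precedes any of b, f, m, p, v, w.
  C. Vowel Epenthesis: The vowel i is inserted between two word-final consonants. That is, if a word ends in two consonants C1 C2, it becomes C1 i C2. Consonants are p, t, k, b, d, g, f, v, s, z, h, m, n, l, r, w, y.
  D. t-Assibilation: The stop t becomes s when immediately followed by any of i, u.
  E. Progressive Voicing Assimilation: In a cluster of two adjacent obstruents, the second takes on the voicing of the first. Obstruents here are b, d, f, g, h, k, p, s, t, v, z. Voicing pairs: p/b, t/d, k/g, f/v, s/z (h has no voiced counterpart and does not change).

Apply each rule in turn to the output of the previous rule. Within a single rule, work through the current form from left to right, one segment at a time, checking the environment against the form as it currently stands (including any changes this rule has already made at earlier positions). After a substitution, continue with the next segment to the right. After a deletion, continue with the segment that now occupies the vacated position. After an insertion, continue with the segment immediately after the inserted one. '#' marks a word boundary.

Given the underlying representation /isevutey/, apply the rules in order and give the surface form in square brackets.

[isfusiy]

A Syncope: [isevutey] → [isvuty]
B Nasal Place Assimilation: no change — [isvuty]
C Vowel Epenthesis: [isvuty] → [isvutiy]
D t-Assibilation: [isvutiy] → [isvusiy]
E Progressive Voicing Assimilation: [isvusiy] → [isfusiy]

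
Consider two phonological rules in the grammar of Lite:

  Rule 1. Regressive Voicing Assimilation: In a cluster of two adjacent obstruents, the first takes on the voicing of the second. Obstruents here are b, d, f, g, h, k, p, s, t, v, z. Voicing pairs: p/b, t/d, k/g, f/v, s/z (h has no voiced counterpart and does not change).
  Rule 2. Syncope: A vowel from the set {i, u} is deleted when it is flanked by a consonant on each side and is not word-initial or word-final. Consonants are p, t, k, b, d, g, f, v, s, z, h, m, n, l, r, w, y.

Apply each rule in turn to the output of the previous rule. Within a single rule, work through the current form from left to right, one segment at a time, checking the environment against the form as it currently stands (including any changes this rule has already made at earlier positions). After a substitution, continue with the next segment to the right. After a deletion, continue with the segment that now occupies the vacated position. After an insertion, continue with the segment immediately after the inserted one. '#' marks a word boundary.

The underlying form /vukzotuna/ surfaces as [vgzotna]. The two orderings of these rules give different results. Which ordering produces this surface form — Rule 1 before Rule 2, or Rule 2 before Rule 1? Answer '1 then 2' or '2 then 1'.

1 then 2

Order 1 then 2:
  1 Regressive Voicing Assimilation: [vukzotuna] → [vugzotuna]
  2 Syncope: [vugzotuna] → [vgzotna]
  result: [vgzotna]
Order 2 then 1:
  2 Syncope: [vukzotuna] → [vkzotna]
  1 Regressive Voicing Assimilation: [vkzotna] → [fgzotna]
  result: [fgzotna]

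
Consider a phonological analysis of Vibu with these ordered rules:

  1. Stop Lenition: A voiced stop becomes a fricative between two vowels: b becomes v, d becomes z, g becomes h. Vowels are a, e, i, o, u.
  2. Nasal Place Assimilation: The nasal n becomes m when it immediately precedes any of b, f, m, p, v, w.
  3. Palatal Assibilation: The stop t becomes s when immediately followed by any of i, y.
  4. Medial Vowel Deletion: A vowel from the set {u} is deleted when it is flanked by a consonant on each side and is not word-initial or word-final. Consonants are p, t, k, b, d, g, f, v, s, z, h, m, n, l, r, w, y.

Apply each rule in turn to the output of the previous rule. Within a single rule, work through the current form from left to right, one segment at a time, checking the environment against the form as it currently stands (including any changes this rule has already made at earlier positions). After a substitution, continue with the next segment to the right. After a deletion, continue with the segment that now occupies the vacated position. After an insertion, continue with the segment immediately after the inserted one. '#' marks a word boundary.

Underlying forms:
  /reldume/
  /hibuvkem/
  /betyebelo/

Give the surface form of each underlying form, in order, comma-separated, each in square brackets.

/reldume/:
  1 Stop Lenition: no change — [reldume]
  2 Nasal Place Assimilation: no change — [reldume]
  3 Palatal Assibilation: no change — [reldume]
  4 Medial Vowel Deletion: [reldume] → [reldme]
/hibuvkem/:
  1 Stop Lenition: [hibuvkem] → [hivuvkem]
  2 Nasal Place Assimilation: no change — [hivuvkem]
  3 Palatal Assibilation: no change — [hivuvkem]
  4 Medial Vowel Deletion: [hivuvkem] → [hivvkem]
/betyebelo/:
  1 Stop Lenition: [betyebelo] → [betyevelo]
  2 Nasal Place Assimilation: no change — [betyevelo]
  3 Palatal Assibilation: [betyevelo] → [besyevelo]
  4 Medial Vowel Deletion: no change — [besyevelo]

[reldme], [hivvkem], [besyevelo]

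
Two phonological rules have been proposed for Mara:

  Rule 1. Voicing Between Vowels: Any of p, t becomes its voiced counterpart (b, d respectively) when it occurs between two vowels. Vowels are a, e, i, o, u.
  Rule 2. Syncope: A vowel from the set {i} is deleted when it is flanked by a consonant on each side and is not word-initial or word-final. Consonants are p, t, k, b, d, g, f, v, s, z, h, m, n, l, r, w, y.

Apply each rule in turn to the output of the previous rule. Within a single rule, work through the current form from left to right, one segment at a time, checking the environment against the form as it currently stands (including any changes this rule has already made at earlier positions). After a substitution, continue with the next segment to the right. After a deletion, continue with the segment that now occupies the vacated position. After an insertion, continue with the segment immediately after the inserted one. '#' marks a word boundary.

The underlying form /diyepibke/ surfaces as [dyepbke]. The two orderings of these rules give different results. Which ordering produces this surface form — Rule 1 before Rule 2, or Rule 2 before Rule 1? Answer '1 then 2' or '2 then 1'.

Order 1 then 2:
  1 Voicing Between Vowels: [diyepibke] → [diyebibke]
  2 Syncope: [diyebibke] → [dyebbke]
  result: [dyebbke]
Order 2 then 1:
  2 Syncope: [diyepibke] → [dyepbke]
  1 Voicing Between Vowels: no change — [dyepbke]
  result: [dyepbke]

2 then 1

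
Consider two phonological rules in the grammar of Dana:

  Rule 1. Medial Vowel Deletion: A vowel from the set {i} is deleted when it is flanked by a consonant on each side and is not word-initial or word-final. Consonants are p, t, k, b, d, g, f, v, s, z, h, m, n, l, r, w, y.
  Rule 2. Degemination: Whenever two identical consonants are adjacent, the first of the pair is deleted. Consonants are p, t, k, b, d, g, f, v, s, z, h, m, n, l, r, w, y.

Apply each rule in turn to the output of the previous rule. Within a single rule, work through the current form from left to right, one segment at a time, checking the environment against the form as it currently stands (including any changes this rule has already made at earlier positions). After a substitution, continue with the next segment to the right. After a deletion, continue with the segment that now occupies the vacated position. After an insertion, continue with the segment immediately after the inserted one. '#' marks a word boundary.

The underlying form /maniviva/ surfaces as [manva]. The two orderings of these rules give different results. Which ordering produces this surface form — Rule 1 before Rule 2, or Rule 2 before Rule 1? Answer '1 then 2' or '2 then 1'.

1 then 2

Order 1 then 2:
  1 Medial Vowel Deletion: [maniviva] → [manvva]
  2 Degemination: [manvva] → [manva]
  result: [manva]
Order 2 then 1:
  2 Degemination: no change — [maniviva]
  1 Medial Vowel Deletion: [maniviva] → [manvva]
  result: [manvva]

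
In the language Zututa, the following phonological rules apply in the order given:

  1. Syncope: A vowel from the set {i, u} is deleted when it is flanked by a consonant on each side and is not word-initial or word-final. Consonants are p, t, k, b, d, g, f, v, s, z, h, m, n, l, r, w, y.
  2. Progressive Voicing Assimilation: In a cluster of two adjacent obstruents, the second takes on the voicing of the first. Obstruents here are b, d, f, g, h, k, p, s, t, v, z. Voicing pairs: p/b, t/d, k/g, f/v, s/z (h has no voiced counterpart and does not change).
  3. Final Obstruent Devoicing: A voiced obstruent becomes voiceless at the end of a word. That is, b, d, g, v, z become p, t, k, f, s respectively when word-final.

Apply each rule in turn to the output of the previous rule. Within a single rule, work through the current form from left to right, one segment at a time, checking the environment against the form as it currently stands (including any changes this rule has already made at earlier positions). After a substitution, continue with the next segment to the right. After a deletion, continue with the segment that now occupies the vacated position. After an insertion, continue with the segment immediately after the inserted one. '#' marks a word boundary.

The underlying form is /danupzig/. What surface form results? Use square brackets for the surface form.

[danpsk]

1 Syncope: [danupzig] → [danpzg]
2 Progressive Voicing Assimilation: [danpzg] → [danpsk]
3 Final Obstruent Devoicing: no change — [danpsk]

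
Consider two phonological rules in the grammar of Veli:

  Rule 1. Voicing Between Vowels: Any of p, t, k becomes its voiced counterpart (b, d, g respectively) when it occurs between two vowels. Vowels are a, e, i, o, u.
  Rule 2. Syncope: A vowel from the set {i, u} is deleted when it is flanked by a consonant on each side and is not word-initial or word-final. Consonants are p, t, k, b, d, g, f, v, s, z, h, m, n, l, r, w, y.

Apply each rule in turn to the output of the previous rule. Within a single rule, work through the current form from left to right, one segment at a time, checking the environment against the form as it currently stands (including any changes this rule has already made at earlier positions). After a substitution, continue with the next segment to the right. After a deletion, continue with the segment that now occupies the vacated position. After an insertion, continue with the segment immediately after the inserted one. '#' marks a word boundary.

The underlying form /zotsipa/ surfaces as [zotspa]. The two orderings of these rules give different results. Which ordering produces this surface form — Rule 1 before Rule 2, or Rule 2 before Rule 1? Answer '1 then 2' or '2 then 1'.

Order 1 then 2:
  1 Voicing Between Vowels: [zotsipa] → [zotsiba]
  2 Syncope: [zotsiba] → [zotsba]
  result: [zotsba]
Order 2 then 1:
  2 Syncope: [zotsipa] → [zotspa]
  1 Voicing Between Vowels: no change — [zotspa]
  result: [zotspa]

2 then 1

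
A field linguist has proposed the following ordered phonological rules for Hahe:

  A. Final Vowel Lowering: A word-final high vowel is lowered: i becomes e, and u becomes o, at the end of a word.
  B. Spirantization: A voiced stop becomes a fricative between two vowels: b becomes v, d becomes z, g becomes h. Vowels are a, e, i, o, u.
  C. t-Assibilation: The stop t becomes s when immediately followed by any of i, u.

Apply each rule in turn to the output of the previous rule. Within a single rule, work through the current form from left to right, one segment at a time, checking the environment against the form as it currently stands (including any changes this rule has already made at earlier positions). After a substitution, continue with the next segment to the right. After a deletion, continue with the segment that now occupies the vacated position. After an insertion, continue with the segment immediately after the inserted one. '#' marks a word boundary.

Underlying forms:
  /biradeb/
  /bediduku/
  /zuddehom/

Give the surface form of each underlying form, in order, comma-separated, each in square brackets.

[birazeb], [bezizuko], [zuddehom]

/biradeb/:
  A Final Vowel Lowering: no change — [biradeb]
  B Spirantization: [biradeb] → [birazeb]
  C t-Assibilation: no change — [birazeb]
/bediduku/:
  A Final Vowel Lowering: [bediduku] → [bediduko]
  B Spirantization: [bediduko] → [bezizuko]
  C t-Assibilation: no change — [bezizuko]
/zuddehom/:
  A Final Vowel Lowering: no change — [zuddehom]
  B Spirantization: no change — [zuddehom]
  C t-Assibilation: no change — [zuddehom]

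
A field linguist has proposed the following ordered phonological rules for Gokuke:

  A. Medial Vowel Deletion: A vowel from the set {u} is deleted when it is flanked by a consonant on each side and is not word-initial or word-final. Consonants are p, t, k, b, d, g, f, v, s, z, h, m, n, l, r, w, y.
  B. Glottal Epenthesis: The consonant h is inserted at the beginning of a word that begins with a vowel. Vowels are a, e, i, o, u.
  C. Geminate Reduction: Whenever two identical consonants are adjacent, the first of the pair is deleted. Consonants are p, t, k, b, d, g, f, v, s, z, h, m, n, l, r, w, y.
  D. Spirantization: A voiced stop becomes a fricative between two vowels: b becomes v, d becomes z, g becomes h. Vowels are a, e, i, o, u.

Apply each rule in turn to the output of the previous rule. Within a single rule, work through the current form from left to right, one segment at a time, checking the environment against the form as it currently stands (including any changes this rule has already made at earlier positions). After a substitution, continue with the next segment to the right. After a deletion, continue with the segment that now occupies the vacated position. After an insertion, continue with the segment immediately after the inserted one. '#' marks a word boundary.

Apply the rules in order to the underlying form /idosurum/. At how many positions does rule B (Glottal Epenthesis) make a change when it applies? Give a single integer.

1

A Medial Vowel Deletion: [idosurum] → [idosrm]
B Glottal Epenthesis: [idosrm] → [hidosrm]
C Geminate Reduction: no change — [hidosrm]
D Spirantization: [hidosrm] → [hizosrm]
Rule B changed 1 position(s).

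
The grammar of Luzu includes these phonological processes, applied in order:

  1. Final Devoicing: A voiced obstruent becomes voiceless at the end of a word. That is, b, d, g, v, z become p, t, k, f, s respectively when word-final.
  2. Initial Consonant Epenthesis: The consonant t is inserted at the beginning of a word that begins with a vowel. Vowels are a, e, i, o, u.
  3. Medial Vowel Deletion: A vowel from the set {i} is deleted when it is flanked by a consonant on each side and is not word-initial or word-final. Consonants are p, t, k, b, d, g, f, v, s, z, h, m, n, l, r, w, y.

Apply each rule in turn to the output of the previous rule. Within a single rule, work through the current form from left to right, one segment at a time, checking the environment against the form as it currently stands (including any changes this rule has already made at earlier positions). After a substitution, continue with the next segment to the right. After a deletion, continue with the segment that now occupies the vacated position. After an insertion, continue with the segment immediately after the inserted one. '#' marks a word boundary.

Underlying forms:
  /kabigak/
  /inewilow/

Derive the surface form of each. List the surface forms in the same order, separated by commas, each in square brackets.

[kabgak], [tnewlow]

/kabigak/:
  1 Final Devoicing: no change — [kabigak]
  2 Initial Consonant Epenthesis: no change — [kabigak]
  3 Medial Vowel Deletion: [kabigak] → [kabgak]
/inewilow/:
  1 Final Devoicing: no change — [inewilow]
  2 Initial Consonant Epenthesis: [inewilow] → [tinewilow]
  3 Medial Vowel Deletion: [tinewilow] → [tnewlow]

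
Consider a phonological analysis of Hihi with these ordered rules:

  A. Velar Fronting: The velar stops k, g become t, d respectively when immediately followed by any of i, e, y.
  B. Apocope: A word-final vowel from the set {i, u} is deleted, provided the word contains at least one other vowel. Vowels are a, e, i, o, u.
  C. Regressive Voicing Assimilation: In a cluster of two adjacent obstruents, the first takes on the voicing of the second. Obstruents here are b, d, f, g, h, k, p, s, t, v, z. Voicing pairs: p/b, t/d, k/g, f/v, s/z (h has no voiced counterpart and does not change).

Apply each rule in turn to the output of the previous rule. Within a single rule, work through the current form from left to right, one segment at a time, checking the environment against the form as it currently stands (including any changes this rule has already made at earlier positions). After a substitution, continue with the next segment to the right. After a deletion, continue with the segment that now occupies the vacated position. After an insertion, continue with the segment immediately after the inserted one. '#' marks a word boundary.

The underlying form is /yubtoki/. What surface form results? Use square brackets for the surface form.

A Velar Fronting: [yubtoki] → [yubtoti]
B Apocope: [yubtoti] → [yubtot]
C Regressive Voicing Assimilation: [yubtot] → [yuptot]

[yuptot]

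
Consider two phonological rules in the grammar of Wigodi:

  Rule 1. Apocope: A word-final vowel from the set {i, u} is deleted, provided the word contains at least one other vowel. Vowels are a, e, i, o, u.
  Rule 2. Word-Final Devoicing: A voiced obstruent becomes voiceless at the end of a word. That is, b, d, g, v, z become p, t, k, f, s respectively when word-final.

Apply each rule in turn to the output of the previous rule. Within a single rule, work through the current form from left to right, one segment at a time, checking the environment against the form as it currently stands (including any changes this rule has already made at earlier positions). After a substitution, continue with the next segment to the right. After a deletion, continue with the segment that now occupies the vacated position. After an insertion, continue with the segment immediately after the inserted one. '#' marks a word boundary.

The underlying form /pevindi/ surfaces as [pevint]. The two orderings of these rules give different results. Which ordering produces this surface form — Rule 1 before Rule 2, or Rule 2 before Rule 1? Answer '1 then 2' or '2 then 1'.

Order 1 then 2:
  1 Apocope: [pevindi] → [pevind]
  2 Word-Final Devoicing: [pevind] → [pevint]
  result: [pevint]
Order 2 then 1:
  2 Word-Final Devoicing: no change — [pevindi]
  1 Apocope: [pevindi] → [pevind]
  result: [pevind]

1 then 2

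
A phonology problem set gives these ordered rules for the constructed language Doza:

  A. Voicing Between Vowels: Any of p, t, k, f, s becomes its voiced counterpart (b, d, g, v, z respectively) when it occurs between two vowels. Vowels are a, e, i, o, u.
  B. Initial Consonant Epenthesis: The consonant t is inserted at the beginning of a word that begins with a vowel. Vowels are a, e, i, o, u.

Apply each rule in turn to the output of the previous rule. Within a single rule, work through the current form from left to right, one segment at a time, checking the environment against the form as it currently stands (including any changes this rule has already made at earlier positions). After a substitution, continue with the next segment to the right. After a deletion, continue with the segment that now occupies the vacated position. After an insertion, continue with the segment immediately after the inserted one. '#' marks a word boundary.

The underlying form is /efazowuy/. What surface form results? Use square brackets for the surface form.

A Voicing Between Vowels: [efazowuy] → [evazowuy]
B Initial Consonant Epenthesis: [evazowuy] → [tevazowuy]

[tevazowuy]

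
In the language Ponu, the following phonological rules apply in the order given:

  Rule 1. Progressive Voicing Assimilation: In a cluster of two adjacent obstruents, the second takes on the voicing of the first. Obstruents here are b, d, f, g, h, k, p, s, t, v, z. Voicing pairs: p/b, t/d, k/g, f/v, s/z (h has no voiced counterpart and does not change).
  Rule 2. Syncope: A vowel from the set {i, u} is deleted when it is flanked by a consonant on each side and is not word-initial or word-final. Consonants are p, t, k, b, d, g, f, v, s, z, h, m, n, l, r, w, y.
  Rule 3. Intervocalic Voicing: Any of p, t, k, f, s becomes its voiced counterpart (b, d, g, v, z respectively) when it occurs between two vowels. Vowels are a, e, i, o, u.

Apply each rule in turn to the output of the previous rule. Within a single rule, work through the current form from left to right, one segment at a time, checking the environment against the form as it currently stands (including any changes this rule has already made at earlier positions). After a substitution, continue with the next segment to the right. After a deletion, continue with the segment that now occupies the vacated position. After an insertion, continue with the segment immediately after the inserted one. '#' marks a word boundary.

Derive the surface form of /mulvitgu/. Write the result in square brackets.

Rule 1 Progressive Voicing Assimilation: [mulvitgu] → [mulvitku]
Rule 2 Syncope: [mulvitku] → [mlvtku]
Rule 3 Intervocalic Voicing: no change — [mlvtku]

[mlvtku]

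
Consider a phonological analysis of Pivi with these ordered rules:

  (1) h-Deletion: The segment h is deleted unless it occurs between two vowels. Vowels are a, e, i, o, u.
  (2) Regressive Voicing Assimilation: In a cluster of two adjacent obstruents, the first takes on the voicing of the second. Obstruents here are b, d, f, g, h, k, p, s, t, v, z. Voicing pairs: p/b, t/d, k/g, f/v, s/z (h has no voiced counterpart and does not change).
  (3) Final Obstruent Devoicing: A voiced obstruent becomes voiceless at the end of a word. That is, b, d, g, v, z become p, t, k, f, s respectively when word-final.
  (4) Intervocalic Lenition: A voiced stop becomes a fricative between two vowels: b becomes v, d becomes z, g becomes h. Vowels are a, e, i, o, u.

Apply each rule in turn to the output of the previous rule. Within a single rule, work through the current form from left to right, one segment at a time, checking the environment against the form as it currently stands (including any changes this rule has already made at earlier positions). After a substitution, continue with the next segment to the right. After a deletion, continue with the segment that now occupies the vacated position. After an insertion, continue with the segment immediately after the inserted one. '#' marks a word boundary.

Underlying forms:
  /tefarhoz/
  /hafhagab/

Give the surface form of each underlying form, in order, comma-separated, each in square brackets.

/tefarhoz/:
  (1) h-Deletion: [tefarhoz] → [tefaroz]
  (2) Regressive Voicing Assimilation: no change — [tefaroz]
  (3) Final Obstruent Devoicing: [tefaroz] → [tefaros]
  (4) Intervocalic Lenition: no change — [tefaros]
/hafhagab/:
  (1) h-Deletion: [hafhagab] → [afagab]
  (2) Regressive Voicing Assimilation: no change — [afagab]
  (3) Final Obstruent Devoicing: [afagab] → [afagap]
  (4) Intervocalic Lenition: [afagap] → [afahap]

[tefaros], [afahap]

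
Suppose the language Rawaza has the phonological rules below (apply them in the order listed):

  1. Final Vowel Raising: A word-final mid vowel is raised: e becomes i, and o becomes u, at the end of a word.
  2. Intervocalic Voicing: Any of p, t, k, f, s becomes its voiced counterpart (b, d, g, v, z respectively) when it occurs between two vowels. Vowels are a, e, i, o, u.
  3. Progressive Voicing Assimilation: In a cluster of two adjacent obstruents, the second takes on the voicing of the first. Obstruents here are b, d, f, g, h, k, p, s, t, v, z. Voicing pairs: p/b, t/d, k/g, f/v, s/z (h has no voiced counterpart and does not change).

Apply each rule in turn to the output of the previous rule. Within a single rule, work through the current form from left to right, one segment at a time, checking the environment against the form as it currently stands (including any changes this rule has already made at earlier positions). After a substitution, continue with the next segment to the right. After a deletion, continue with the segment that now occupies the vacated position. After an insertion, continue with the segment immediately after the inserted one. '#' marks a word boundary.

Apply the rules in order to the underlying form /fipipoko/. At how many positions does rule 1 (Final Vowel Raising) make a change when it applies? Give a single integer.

1

1 Final Vowel Raising: [fipipoko] → [fipipoku]
2 Intervocalic Voicing: [fipipoku] → [fibibogu]
3 Progressive Voicing Assimilation: no change — [fibibogu]
Rule 1 changed 1 position(s).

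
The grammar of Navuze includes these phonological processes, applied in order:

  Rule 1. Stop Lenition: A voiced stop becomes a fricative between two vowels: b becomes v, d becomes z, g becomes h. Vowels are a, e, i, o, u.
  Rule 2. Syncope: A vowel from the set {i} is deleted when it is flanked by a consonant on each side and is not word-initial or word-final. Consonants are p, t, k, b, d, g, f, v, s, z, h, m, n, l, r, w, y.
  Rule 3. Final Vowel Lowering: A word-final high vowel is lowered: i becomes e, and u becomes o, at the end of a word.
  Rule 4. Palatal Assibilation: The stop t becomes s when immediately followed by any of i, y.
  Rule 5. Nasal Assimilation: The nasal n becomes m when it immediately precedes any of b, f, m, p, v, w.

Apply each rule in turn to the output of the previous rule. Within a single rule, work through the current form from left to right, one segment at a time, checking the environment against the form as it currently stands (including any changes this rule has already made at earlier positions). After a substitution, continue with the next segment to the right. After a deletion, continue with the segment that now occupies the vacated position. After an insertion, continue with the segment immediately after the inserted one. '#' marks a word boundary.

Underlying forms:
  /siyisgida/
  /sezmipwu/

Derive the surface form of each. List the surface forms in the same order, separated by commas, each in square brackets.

/siyisgida/:
  Rule 1 Stop Lenition: [siyisgida] → [siyisgiza]
  Rule 2 Syncope: [siyisgiza] → [sysgza]
  Rule 3 Final Vowel Lowering: no change — [sysgza]
  Rule 4 Palatal Assibilation: no change — [sysgza]
  Rule 5 Nasal Assimilation: no change — [sysgza]
/sezmipwu/:
  Rule 1 Stop Lenition: no change — [sezmipwu]
  Rule 2 Syncope: [sezmipwu] → [sezmpwu]
  Rule 3 Final Vowel Lowering: [sezmpwu] → [sezmpwo]
  Rule 4 Palatal Assibilation: no change — [sezmpwo]
  Rule 5 Nasal Assimilation: no change — [sezmpwo]

[sysgza], [sezmpwo]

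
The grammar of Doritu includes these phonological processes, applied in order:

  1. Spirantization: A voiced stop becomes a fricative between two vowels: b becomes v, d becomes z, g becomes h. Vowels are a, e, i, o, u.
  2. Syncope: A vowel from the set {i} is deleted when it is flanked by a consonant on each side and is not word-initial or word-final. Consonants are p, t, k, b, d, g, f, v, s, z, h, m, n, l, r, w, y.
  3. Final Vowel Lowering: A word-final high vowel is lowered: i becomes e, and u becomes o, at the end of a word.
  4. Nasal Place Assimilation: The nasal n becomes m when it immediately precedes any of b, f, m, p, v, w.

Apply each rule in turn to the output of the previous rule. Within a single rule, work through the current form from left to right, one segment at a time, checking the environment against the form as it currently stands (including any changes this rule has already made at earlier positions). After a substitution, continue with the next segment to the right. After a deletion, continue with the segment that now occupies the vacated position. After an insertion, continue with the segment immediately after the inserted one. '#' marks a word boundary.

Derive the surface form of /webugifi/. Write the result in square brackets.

1 Spirantization: [webugifi] → [wevuhifi]
2 Syncope: [wevuhifi] → [wevuhfi]
3 Final Vowel Lowering: [wevuhfi] → [wevuhfe]
4 Nasal Place Assimilation: no change — [wevuhfe]

[wevuhfe]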